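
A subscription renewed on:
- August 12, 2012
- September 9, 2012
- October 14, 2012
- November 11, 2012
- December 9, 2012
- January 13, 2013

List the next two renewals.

These are Sundays at 28- or 35-day spacing (28, 35, 28, 28, 35).
The pattern: 2nd Sunday of the month.
2nd Sunday of February 2013: February 10, 2013.
2nd Sunday of March 2013: March 10, 2013.

February 10, 2013; March 10, 2013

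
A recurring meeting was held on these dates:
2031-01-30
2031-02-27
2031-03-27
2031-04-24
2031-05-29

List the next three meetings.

Every date is a Thursday; gaps 28, 28, 28, 35 days.
Each is the last Thursday of its month (at least one falls on the 29th or later, ruling out '4th Thursday').
Last Thursday of June 2031: 2031-06-26.
July 2031 ends with Thursday 2031-07-31.
August 2031 ends with Thursday 2031-08-28.

2031-06-26, 2031-07-31, 2031-08-28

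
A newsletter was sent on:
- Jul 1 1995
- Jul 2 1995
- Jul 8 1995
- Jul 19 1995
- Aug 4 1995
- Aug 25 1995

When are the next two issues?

The spacing grows by 5 each time: 1, 6, 11, 16, 21 days.
Next gap: 26 days. Aug 25 1995 + 26 days = Sep 20 1995.
Next gap: 31 days. Sep 20 1995 + 31 days = Oct 21 1995.

Sep 20 1995, Oct 21 1995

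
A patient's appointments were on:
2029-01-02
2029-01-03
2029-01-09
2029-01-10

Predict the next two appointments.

Gaps: 1, 6, 1 days — not constant, but cyclic with period 2.
The events fall on every Tuesday and Wednesday.
Next Tuesday: 2029-01-16.
The following Wednesday is 2029-01-17.

2029-01-16, 2029-01-17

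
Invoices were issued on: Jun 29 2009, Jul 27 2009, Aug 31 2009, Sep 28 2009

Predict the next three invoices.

Oct 26 2009, Nov 30 2009, Dec 28 2009

All Mondays; the gaps (28, 35, 28) vary with month length.
This is the last Monday of each month.
October 2009 ends with Monday Oct 26 2009.
Last Monday of November 2009: Nov 30 2009.
December 2009 ends with Monday Dec 28 2009.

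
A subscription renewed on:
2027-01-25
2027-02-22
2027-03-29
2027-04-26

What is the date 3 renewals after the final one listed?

These are Mondays with 28, 35, 28-day gaps.
Each is the final Monday of its month — 2027-03-29 is past the 28th, so '4th Monday' doesn't fit.
Last Monday of May 2027: 2027-05-31.
June 2027 ends with Monday 2027-06-28.
July 2027 ends with Monday 2027-07-26.

2027-07-26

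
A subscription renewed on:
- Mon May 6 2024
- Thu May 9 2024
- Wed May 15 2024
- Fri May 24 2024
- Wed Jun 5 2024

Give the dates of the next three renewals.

The spacing grows by 3 each time: 3, 6, 9, 12 days.
Next gap: 15 days. Wed Jun 5 2024 + 15 days = Thu Jun 20 2024.
Next gap: 18 days. Thu Jun 20 2024 + 18 days = Mon Jul 8 2024.
Next gap: 21 days. Mon Jul 8 2024 + 21 days = Mon Jul 29 2024.

Thu Jun 20 2024, Mon Jul 8 2024, Mon Jul 29 2024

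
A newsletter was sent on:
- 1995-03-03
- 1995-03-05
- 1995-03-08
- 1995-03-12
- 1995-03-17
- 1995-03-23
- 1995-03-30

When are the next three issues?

1995-04-07, 1995-04-16, 1995-04-26

The spacing grows by 1 each time: 2, 3, 4, 5, 6, 7 days.
Next gap: 8 days. 1995-03-30 + 8 days = 1995-04-07.
Next gap: 9 days. 1995-04-07 + 9 days = 1995-04-16.
Next gap: 10 days. 1995-04-16 + 10 days = 1995-04-26.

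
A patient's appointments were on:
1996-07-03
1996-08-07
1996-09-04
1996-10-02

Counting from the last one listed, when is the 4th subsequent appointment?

All dates are Wednesdays, 35, 28, 28 days apart.
Specifically, the 1st Wednesday of each month.
November 1996 — 1st Wednesday is 1996-11-06.
1st Wednesday of December 1996: 1996-12-04.
1st Wednesday of January 1997: 1997-01-01.
February 1997 — 1st Wednesday is 1997-02-05.

1997-02-05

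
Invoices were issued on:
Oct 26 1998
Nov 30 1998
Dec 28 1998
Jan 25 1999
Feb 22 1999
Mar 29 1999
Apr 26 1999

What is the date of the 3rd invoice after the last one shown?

These are Mondays with 35, 28, 28, 28, 35, 28-day gaps.
Each is the final Monday of its month — Nov 30 1998 is past the 28th, so '4th Monday' doesn't fit.
Last Monday of May 1999: May 31 1999.
Last Monday of June 1999: Jun 28 1999.
July 1999 ends with Monday Jul 26 1999.

Jul 26 1999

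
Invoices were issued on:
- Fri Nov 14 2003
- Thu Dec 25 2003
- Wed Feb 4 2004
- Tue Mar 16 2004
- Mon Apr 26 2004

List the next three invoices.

Sun Jun 6 2004, Sat Jul 17 2004, Fri Aug 27 2004

Every event comes 41 days after the last (41, 41, 41, 41).
Mon Apr 26 2004 + 41 days = Sun Jun 6 2004.
Sun Jun 6 2004 + 41 days = Sat Jul 17 2004.
Sat Jul 17 2004 + 41 days = Fri Aug 27 2004.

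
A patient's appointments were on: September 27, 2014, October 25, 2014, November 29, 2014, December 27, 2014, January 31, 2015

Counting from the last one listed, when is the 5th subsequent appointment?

All Saturdays; the gaps (28, 35, 28, 35) vary with month length.
This is the last Saturday of each month.
Last Saturday of February 2015: February 28, 2015.
Last Saturday of March 2015: March 28, 2015.
Last Saturday of April 2015: April 25, 2015.
May 2015 ends with Saturday May 30, 2015.
Last Saturday of June 2015: June 27, 2015.

June 27, 2015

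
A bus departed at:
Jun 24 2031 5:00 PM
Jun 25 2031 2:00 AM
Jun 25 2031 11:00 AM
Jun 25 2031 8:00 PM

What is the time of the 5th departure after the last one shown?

Jun 27 2031 5:00 PM

Spacing: 9, 9, 9 h — constant 9 h.
Jun 25 2031 8:00 PM + 9 h = Jun 26 2031 5:00 AM.
Jun 26 2031 5:00 AM + 9 h = Jun 26 2031 2:00 PM.
Jun 26 2031 2:00 PM + 9 h = Jun 26 2031 11:00 PM.
Jun 26 2031 11:00 PM + 9 h = Jun 27 2031 8:00 AM.
Jun 27 2031 8:00 AM + 9 h = Jun 27 2031 5:00 PM.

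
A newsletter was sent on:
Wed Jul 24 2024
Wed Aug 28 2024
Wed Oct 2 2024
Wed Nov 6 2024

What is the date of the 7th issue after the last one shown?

Every event comes 35 days after the last (35, 35, 35).
Wed Nov 6 2024 + 35 days = Wed Dec 11 2024.
Wed Dec 11 2024 + 35 days = Wed Jan 15 2025.
Wed Jan 15 2025 + 35 days = Wed Feb 19 2025.
Wed Feb 19 2025 + 35 days = Wed Mar 26 2025.
Wed Mar 26 2025 + 35 days = Wed Apr 30 2025.
Wed Apr 30 2025 + 35 days = Wed Jun 4 2025.
Wed Jun 4 2025 + 35 days = Wed Jul 9 2025.

Wed Jul 9 2025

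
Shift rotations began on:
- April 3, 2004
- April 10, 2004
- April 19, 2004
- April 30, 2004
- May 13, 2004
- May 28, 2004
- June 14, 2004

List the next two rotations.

July 3, 2004; July 24, 2004

The spacing grows by 2 each time: 7, 9, 11, 13, 15, 17 days.
Next gap: 19 days. June 14, 2004 + 19 days = July 3, 2004.
Next gap: 21 days. July 3, 2004 + 21 days = July 24, 2004.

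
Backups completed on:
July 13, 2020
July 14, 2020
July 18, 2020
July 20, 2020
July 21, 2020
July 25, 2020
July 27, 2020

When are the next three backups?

Gaps: 1, 4, 2, 1, 4, 2 days — not constant, but cyclic with period 3.
The events fall on every Monday, Tuesday and Saturday.
Next Tuesday: July 28, 2020.
Next Saturday: August 1, 2020.
Next Monday: August 3, 2020.

July 28, 2020; August 1, 2020; August 3, 2020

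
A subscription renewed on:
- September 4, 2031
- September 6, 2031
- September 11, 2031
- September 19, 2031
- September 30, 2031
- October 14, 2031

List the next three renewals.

October 31, 2031; November 20, 2031; December 13, 2031

Gaps: 2, 5, 8, 11, 14 days — each gap is 3 larger than the previous one.
Next gap: 17 days. October 14, 2031 + 17 days = October 31, 2031.
Next gap: 20 days. October 31, 2031 + 20 days = November 20, 2031.
Next gap: 23 days. November 20, 2031 + 23 days = December 13, 2031.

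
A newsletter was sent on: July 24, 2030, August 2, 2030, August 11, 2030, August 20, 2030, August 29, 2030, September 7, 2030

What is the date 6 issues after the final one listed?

October 31, 2030

The spacing is 9, 9, 9, 9, 9 days — always 9 days.
September 7, 2030 + 9 days = September 16, 2030.
September 16, 2030 + 9 days = September 25, 2030.
September 25, 2030 + 9 days = October 4, 2030.
October 4, 2030 + 9 days = October 13, 2030.
October 13, 2030 + 9 days = October 22, 2030.
October 22, 2030 + 9 days = October 31, 2030.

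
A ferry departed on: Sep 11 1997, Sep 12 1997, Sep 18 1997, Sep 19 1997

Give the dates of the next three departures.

Sep 25 1997, Sep 26 1997, Oct 2 1997

Gaps: 1, 6, 1 days — not constant, but cyclic with period 2.
The events fall on every Thursday and Friday.
The following Thursday is Sep 25 1997.
Next Friday: Sep 26 1997.
The following Thursday is Oct 2 1997.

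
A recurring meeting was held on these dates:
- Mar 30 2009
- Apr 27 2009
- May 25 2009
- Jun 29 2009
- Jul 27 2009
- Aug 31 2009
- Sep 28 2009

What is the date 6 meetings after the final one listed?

Every date is a Monday; gaps 28, 28, 35, 28, 35, 28 days.
Each is the last Monday of its month (at least one falls on the 29th or later, ruling out '4th Monday').
October 2009 ends with Monday Oct 26 2009.
Last Monday of November 2009: Nov 30 2009.
Last Monday of December 2009: Dec 28 2009.
January 2010 ends with Monday Jan 25 2010.
Last Monday of February 2010: Feb 22 2010.
March 2010 ends with Monday Mar 29 2010.

Mar 29 2010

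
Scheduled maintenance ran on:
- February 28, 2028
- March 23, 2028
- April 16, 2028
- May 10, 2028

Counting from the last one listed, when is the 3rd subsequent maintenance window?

The spacing is 24, 24, 24 days — always 24 days.
May 10, 2028 + 24 days = June 3, 2028.
June 3, 2028 + 24 days = June 27, 2028.
June 27, 2028 + 24 days = July 21, 2028.

July 21, 2028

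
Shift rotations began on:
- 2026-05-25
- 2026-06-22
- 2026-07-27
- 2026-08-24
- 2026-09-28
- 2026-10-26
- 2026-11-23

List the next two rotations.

2026-12-28, 2027-01-25

All dates are Mondays, 28, 35, 28, 35, 28, 28 days apart.
Specifically, the 4th Monday of each month.
December 2026 — 4th Monday is 2026-12-28.
January 2027 — 4th Monday is 2027-01-25.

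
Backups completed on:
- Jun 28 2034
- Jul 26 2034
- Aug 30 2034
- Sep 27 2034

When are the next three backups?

All Wednesdays; the gaps (28, 35, 28) vary with month length.
This is the last Wednesday of each month.
Last Wednesday of October 2034: Oct 25 2034.
November 2034 ends with Wednesday Nov 29 2034.
December 2034 ends with Wednesday Dec 27 2034.

Oct 25 2034, Nov 29 2034, Dec 27 2034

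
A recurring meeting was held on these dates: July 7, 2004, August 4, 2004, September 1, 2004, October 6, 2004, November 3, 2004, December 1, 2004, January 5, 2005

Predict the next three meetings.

These are Wednesdays at 28- or 35-day spacing (28, 28, 35, 28, 28, 35).
The pattern: 1st Wednesday of the month.
1st Wednesday of February 2005: February 2, 2005.
1st Wednesday of March 2005: March 2, 2005.
1st Wednesday of April 2005: April 6, 2005.

February 2, 2005; March 2, 2005; April 6, 2005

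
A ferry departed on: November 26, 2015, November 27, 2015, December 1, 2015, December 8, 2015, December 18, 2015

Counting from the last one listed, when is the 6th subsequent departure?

April 19, 2016

The spacing grows by 3 each time: 1, 4, 7, 10 days.
Next gap: 13 days. December 18, 2015 + 13 days = December 31, 2015.
Next gap: 16 days. December 31, 2015 + 16 days = January 16, 2016.
Next gap: 19 days. January 16, 2016 + 19 days = February 4, 2016.
Next gap: 22 days. February 4, 2016 + 22 days = February 26, 2016.
Next gap: 25 days. February 26, 2016 + 25 days = March 22, 2016.
Next gap: 28 days. March 22, 2016 + 28 days = April 19, 2016.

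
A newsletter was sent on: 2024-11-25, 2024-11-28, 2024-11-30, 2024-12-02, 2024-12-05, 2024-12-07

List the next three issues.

The gap pattern 3, 2, 2, 3, 2 repeats every 3 events.
These are the Mondays, Thursdays and Saturdays of each week.
The following Monday is 2024-12-09.
The following Thursday is 2024-12-12.
The following Saturday is 2024-12-14.

2024-12-09, 2024-12-12, 2024-12-14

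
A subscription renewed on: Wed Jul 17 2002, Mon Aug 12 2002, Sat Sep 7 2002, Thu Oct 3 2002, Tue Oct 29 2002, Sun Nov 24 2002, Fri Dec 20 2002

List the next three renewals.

Every event comes 26 days after the last (26, 26, 26, 26, 26, 26).
Fri Dec 20 2002 + 26 days = Wed Jan 15 2003.
Wed Jan 15 2003 + 26 days = Mon Feb 10 2003.
Mon Feb 10 2003 + 26 days = Sat Mar 8 2003.

Wed Jan 15 2003, Mon Feb 10 2003, Sat Mar 8 2003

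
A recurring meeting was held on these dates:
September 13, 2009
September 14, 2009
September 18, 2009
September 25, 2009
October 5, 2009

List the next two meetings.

October 18, 2009; November 3, 2009

Gaps: 1, 4, 7, 10 days — each gap is 3 larger than the previous one.
Next gap: 13 days. October 5, 2009 + 13 days = October 18, 2009.
Next gap: 16 days. October 18, 2009 + 16 days = November 3, 2009.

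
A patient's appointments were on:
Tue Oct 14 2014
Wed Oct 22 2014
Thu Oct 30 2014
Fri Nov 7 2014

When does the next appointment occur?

Every event comes 8 days after the last (8, 8, 8).
Fri Nov 7 2014 + 8 days = Sat Nov 15 2014.

Sat Nov 15 2014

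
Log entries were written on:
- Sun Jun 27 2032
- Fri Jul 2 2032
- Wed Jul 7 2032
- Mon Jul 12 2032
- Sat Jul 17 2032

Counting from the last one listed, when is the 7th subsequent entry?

The spacing is 5, 5, 5, 5 days — always 5 days.
Sat Jul 17 2032 + 5 days = Thu Jul 22 2032.
Thu Jul 22 2032 + 5 days = Tue Jul 27 2032.
Tue Jul 27 2032 + 5 days = Sun Aug 1 2032.
Sun Aug 1 2032 + 5 days = Fri Aug 6 2032.
Fri Aug 6 2032 + 5 days = Wed Aug 11 2032.
Wed Aug 11 2032 + 5 days = Mon Aug 16 2032.
Mon Aug 16 2032 + 5 days = Sat Aug 21 2032.

Sat Aug 21 2032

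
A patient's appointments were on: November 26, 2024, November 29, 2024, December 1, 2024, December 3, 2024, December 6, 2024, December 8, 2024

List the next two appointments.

Gaps: 3, 2, 2, 3, 2 days — not constant, but cyclic with period 3.
The events fall on every Tuesday, Friday and Sunday.
Next Tuesday: December 10, 2024.
The following Friday is December 13, 2024.

December 10, 2024; December 13, 2024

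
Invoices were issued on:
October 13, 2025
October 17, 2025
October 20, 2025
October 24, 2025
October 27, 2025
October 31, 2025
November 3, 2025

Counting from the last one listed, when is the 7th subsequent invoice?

November 28, 2025

Every event lands on a Monday or Friday (gaps cycle 4, 3, 4, 3, 4, 3).
So the schedule is: every Monday and Friday.
The following Friday is November 7, 2025.
The following Monday is November 10, 2025.
Next Friday: November 14, 2025.
Next Monday: November 17, 2025.
Next Friday: November 21, 2025.
The following Monday is November 24, 2025.
Next Friday: November 28, 2025.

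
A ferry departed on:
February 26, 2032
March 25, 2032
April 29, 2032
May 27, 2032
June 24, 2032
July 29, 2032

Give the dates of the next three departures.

These are Thursdays with 28, 35, 28, 28, 35-day gaps.
Each is the final Thursday of its month — April 29, 2032 is past the 28th, so '4th Thursday' doesn't fit.
Last Thursday of August 2032: August 26, 2032.
Last Thursday of September 2032: September 30, 2032.
Last Thursday of October 2032: October 28, 2032.

August 26, 2032; September 30, 2032; October 28, 2032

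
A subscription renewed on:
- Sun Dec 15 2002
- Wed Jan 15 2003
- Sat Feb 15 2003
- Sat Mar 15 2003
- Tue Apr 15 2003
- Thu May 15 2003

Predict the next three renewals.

Sun Jun 15 2003, Tue Jul 15 2003, Fri Aug 15 2003

Each date is the 15th; the gaps (31, 31, 28, 31, 30) track the month lengths.
The rule is the 15th of each month.
June 2003: Sun Jun 15 2003.
Next: July 2003 → Tue Jul 15 2003.
August 2003: Fri Aug 15 2003.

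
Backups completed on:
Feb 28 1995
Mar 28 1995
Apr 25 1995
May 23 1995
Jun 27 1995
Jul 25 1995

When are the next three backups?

Gaps: 28, 28, 28, 35, 28 days — a mix of 28 and 35. Every date is a Tuesday.
Each is the 4th Tuesday of its month.
August 1995 — 4th Tuesday is Aug 22 1995.
4th Tuesday of September 1995: Sep 26 1995.
4th Tuesday of October 1995: Oct 24 1995.

Aug 22 1995, Sep 26 1995, Oct 24 1995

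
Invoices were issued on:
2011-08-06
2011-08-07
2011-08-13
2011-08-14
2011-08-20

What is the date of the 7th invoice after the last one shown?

Gaps: 1, 6, 1, 6 days — not constant, but cyclic with period 2.
The events fall on every Saturday and Sunday.
Next Sunday: 2011-08-21.
The following Saturday is 2011-08-27.
Next Sunday: 2011-08-28.
Next Saturday: 2011-09-03.
The following Sunday is 2011-09-04.
Next Saturday: 2011-09-10.
The following Sunday is 2011-09-11.

2011-09-11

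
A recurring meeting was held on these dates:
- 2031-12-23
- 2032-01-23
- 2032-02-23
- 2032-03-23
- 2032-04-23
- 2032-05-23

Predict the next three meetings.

2032-06-23, 2032-07-23, 2032-08-23

Gaps: 31, 31, 29, 31, 30 days — not constant. Every event is on the 23rd of the month.
Pattern: the 23rd of each month.
June 2032: 2032-06-23.
Next: July 2032 → 2032-07-23.
August 2032: 2032-08-23.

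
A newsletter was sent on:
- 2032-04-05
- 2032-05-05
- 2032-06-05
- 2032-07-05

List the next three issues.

2032-08-05, 2032-09-05, 2032-10-05

Each date is the 5th; the gaps (30, 31, 30) track the month lengths.
The rule is the 5th of each month.
August 2032: 2032-08-05.
September 2032: 2032-09-05.
October 2032: 2032-10-05.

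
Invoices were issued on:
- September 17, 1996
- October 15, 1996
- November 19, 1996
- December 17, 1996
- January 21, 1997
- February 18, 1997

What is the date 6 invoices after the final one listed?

August 19, 1997

All dates are Tuesdays, 28, 35, 28, 35, 28 days apart.
Specifically, the 3rd Tuesday of each month.
3rd Tuesday of March 1997: March 18, 1997.
3rd Tuesday of April 1997: April 15, 1997.
3rd Tuesday of May 1997: May 20, 1997.
June 1997 — 3rd Tuesday is June 17, 1997.
July 1997 — 3rd Tuesday is July 15, 1997.
August 1997 — 3rd Tuesday is August 19, 1997.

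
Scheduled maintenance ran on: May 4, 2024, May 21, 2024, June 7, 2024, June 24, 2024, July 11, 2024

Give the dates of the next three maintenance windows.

Gaps between consecutive events: 17, 17, 17, 17 days — a constant 17-day interval.
July 11, 2024 + 17 days = July 28, 2024.
July 28, 2024 + 17 days = August 14, 2024.
August 14, 2024 + 17 days = August 31, 2024.

July 28, 2024; August 14, 2024; August 31, 2024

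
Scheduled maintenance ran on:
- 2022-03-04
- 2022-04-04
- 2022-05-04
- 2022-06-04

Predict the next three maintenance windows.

2022-07-04, 2022-08-04, 2022-09-04

Each date is the 4th; the gaps (31, 30, 31) track the month lengths.
The rule is the 4th of each month.
Next: July 2022 → 2022-07-04.
Next: August 2022 → 2022-08-04.
September 2022: 2022-09-04.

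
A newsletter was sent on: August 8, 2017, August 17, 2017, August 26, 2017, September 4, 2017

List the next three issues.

September 13, 2017; September 22, 2017; October 1, 2017

The spacing is 9, 9, 9 days — always 9 days.
September 4, 2017 + 9 days = September 13, 2017.
September 13, 2017 + 9 days = September 22, 2017.
September 22, 2017 + 9 days = October 1, 2017.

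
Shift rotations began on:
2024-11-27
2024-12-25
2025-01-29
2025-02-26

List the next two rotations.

2025-03-26, 2025-04-30

These are Wednesdays with 28, 35, 28-day gaps.
Each is the final Wednesday of its month — 2025-01-29 is past the 28th, so '4th Wednesday' doesn't fit.
Last Wednesday of March 2025: 2025-03-26.
Last Wednesday of April 2025: 2025-04-30.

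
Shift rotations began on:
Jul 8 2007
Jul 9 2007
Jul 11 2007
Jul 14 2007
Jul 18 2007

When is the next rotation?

Jul 23 2007

The spacing grows by 1 each time: 1, 2, 3, 4 days.
Next gap: 5 days. Jul 18 2007 + 5 days = Jul 23 2007.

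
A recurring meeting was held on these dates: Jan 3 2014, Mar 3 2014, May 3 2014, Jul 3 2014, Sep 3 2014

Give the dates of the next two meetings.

Nov 3 2014, Jan 3 2015

Each date is the 3rd; the gaps (59, 61, 61, 62) track the month lengths.
The rule is the 3rd of every 2 months.
November 2014: Nov 3 2014.
Next: January 2015 → Jan 3 2015.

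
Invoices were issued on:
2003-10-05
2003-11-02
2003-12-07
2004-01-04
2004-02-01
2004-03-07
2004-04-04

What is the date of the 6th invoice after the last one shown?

2004-10-03

These are Sundays at 28- or 35-day spacing (28, 35, 28, 28, 35, 28).
The pattern: 1st Sunday of the month.
1st Sunday of May 2004: 2004-05-02.
1st Sunday of June 2004: 2004-06-06.
1st Sunday of July 2004: 2004-07-04.
August 2004 — 1st Sunday is 2004-08-01.
1st Sunday of September 2004: 2004-09-05.
1st Sunday of October 2004: 2004-10-03.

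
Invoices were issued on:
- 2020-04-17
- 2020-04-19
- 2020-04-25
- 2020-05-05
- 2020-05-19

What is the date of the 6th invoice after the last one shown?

The spacing grows by 4 each time: 2, 6, 10, 14 days.
Next gap: 18 days. 2020-05-19 + 18 days = 2020-06-06.
Next gap: 22 days. 2020-06-06 + 22 days = 2020-06-28.
Next gap: 26 days. 2020-06-28 + 26 days = 2020-07-24.
Next gap: 30 days. 2020-07-24 + 30 days = 2020-08-23.
Next gap: 34 days. 2020-08-23 + 34 days = 2020-09-26.
Next gap: 38 days. 2020-09-26 + 38 days = 2020-11-03.

2020-11-03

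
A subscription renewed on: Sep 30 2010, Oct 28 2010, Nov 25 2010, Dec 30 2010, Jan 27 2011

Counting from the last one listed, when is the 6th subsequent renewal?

Jul 28 2011

All Thursdays; the gaps (28, 28, 35, 28) vary with month length.
This is the last Thursday of each month.
February 2011 ends with Thursday Feb 24 2011.
Last Thursday of March 2011: Mar 31 2011.
April 2011 ends with Thursday Apr 28 2011.
Last Thursday of May 2011: May 26 2011.
Last Thursday of June 2011: Jun 30 2011.
July 2011 ends with Thursday Jul 28 2011.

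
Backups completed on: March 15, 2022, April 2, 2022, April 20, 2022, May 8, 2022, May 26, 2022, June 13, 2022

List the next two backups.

July 1, 2022; July 19, 2022

Gaps between consecutive events: 18, 18, 18, 18, 18 days — a constant 18-day interval.
June 13, 2022 + 18 days = July 1, 2022.
July 1, 2022 + 18 days = July 19, 2022.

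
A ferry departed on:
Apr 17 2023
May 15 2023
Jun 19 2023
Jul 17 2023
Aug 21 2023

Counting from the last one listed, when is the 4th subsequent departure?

Gaps: 28, 35, 28, 35 days — a mix of 28 and 35. Every date is a Monday.
Each is the 3rd Monday of its month.
September 2023 — 3rd Monday is Sep 18 2023.
October 2023 — 3rd Monday is Oct 16 2023.
3rd Monday of November 2023: Nov 20 2023.
December 2023 — 3rd Monday is Dec 18 2023.

Dec 18 2023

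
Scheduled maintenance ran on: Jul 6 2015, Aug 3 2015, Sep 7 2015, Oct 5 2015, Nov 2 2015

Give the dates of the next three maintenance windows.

These are Mondays at 28- or 35-day spacing (28, 35, 28, 28).
The pattern: 1st Monday of the month.
December 2015 — 1st Monday is Dec 7 2015.
1st Monday of January 2016: Jan 4 2016.
1st Monday of February 2016: Feb 1 2016.

Dec 7 2015, Jan 4 2016, Feb 1 2016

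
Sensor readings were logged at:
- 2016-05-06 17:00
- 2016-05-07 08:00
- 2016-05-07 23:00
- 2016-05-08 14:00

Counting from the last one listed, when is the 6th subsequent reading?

Spacing: 15, 15, 15 h — constant 15 h.
2016-05-08 14:00 + 15 h = 2016-05-09 05:00.
2016-05-09 05:00 + 15 h = 2016-05-09 20:00.
2016-05-09 20:00 + 15 h = 2016-05-10 11:00.
2016-05-10 11:00 + 15 h = 2016-05-11 02:00.
2016-05-11 02:00 + 15 h = 2016-05-11 17:00.
2016-05-11 17:00 + 15 h = 2016-05-12 08:00.

2016-05-12 08:00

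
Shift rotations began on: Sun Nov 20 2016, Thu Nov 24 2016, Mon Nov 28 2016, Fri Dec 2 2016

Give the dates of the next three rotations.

Every event comes 4 days after the last (4, 4, 4).
Fri Dec 2 2016 + 4 days = Tue Dec 6 2016.
Tue Dec 6 2016 + 4 days = Sat Dec 10 2016.
Sat Dec 10 2016 + 4 days = Wed Dec 14 2016.

Tue Dec 6 2016, Sat Dec 10 2016, Wed Dec 14 2016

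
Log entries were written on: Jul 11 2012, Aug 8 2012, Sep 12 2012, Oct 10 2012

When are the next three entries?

These are Wednesdays at 28- or 35-day spacing (28, 35, 28).
The pattern: 2nd Wednesday of the month.
November 2012 — 2nd Wednesday is Nov 14 2012.
2nd Wednesday of December 2012: Dec 12 2012.
January 2013 — 2nd Wednesday is Jan 9 2013.

Nov 14 2012, Dec 12 2012, Jan 9 2013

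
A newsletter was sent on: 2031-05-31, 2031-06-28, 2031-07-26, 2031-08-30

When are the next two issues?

2031-09-27, 2031-10-25

All Saturdays; the gaps (28, 28, 35) vary with month length.
This is the last Saturday of each month.
September 2031 ends with Saturday 2031-09-27.
October 2031 ends with Saturday 2031-10-25.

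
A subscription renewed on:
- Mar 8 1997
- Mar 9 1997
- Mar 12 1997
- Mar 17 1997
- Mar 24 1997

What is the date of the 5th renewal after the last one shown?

Gaps: 1, 3, 5, 7 days — each gap is 2 larger than the previous one.
Next gap: 9 days. Mar 24 1997 + 9 days = Apr 2 1997.
Next gap: 11 days. Apr 2 1997 + 11 days = Apr 13 1997.
Next gap: 13 days. Apr 13 1997 + 13 days = Apr 26 1997.
Next gap: 15 days. Apr 26 1997 + 15 days = May 11 1997.
Next gap: 17 days. May 11 1997 + 17 days = May 28 1997.

May 28 1997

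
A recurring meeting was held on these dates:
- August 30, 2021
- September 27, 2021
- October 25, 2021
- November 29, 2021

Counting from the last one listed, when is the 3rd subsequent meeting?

February 28, 2022

These are Mondays with 28, 28, 35-day gaps.
Each is the final Monday of its month — August 30, 2021 is past the 28th, so '4th Monday' doesn't fit.
Last Monday of December 2021: December 27, 2021.
Last Monday of January 2022: January 31, 2022.
February 2022 ends with Monday February 28, 2022.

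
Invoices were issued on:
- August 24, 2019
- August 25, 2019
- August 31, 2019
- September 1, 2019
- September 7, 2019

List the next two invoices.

The gap pattern 1, 6, 1, 6 repeats every 2 events.
These are the Saturdays and Sundays of each week.
The following Sunday is September 8, 2019.
Next Saturday: September 14, 2019.

September 8, 2019; September 14, 2019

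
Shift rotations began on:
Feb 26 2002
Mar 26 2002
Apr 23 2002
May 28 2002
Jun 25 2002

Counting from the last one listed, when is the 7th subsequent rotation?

Jan 28 2003

These are Tuesdays at 28- or 35-day spacing (28, 28, 35, 28).
The pattern: 4th Tuesday of the month.
July 2002 — 4th Tuesday is Jul 23 2002.
4th Tuesday of August 2002: Aug 27 2002.
4th Tuesday of September 2002: Sep 24 2002.
4th Tuesday of October 2002: Oct 22 2002.
4th Tuesday of November 2002: Nov 26 2002.
4th Tuesday of December 2002: Dec 24 2002.
January 2003 — 4th Tuesday is Jan 28 2003.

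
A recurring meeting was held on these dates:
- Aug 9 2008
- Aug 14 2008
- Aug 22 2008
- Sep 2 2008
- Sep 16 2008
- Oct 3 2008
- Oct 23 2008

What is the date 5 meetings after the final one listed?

Mar 17 2009

Intervals are 5, 8, 11, 14, 17, 20 days — an arithmetic progression with common difference 3.
Next gap: 23 days. Oct 23 2008 + 23 days = Nov 15 2008.
Next gap: 26 days. Nov 15 2008 + 26 days = Dec 11 2008.
Next gap: 29 days. Dec 11 2008 + 29 days = Jan 9 2009.
Next gap: 32 days. Jan 9 2009 + 32 days = Feb 10 2009.
Next gap: 35 days. Feb 10 2009 + 35 days = Mar 17 2009.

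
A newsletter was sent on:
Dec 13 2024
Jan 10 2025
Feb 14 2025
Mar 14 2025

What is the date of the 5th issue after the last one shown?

Aug 8 2025

These are Fridays at 28- or 35-day spacing (28, 35, 28).
The pattern: 2nd Friday of the month.
April 2025 — 2nd Friday is Apr 11 2025.
2nd Friday of May 2025: May 9 2025.
2nd Friday of June 2025: Jun 13 2025.
July 2025 — 2nd Friday is Jul 11 2025.
2nd Friday of August 2025: Aug 8 2025.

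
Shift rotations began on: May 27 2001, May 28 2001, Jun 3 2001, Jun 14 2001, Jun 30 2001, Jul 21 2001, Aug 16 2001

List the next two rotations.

Sep 16 2001, Oct 22 2001

The spacing grows by 5 each time: 1, 6, 11, 16, 21, 26 days.
Next gap: 31 days. Aug 16 2001 + 31 days = Sep 16 2001.
Next gap: 36 days. Sep 16 2001 + 36 days = Oct 22 2001.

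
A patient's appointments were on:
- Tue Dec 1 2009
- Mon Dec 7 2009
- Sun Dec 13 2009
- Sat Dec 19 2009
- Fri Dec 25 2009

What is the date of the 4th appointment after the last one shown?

Mon Jan 18 2010

The spacing is 6, 6, 6, 6 days — always 6 days.
Fri Dec 25 2009 + 6 days = Thu Dec 31 2009.
Thu Dec 31 2009 + 6 days = Wed Jan 6 2010.
Wed Jan 6 2010 + 6 days = Tue Jan 12 2010.
Tue Jan 12 2010 + 6 days = Mon Jan 18 2010.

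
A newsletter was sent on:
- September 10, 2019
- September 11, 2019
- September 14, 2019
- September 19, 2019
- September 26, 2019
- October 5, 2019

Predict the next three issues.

October 16, 2019; October 29, 2019; November 13, 2019

Gaps: 1, 3, 5, 7, 9 days — each gap is 2 larger than the previous one.
Next gap: 11 days. October 5, 2019 + 11 days = October 16, 2019.
Next gap: 13 days. October 16, 2019 + 13 days = October 29, 2019.
Next gap: 15 days. October 29, 2019 + 15 days = November 13, 2019.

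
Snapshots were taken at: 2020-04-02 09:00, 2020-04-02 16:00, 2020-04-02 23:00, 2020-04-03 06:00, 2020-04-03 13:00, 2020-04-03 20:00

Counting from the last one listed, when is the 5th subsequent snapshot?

The interval is a steady 7 hours (7, 7, 7, 7, 7).
2020-04-03 20:00 + 7 h = 2020-04-04 03:00.
2020-04-04 03:00 + 7 h = 2020-04-04 10:00.
2020-04-04 10:00 + 7 h = 2020-04-04 17:00.
2020-04-04 17:00 + 7 h = 2020-04-05 00:00.
2020-04-05 00:00 + 7 h = 2020-04-05 07:00.

2020-04-05 07:00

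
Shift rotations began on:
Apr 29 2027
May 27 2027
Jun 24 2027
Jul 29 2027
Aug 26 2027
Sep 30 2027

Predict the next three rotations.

Oct 28 2027, Nov 25 2027, Dec 30 2027

Every date is a Thursday; gaps 28, 28, 35, 28, 35 days.
Each is the last Thursday of its month (at least one falls on the 29th or later, ruling out '4th Thursday').
October 2027 ends with Thursday Oct 28 2027.
November 2027 ends with Thursday Nov 25 2027.
December 2027 ends with Thursday Dec 30 2027.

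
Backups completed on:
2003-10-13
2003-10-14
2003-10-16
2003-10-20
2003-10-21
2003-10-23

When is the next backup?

2003-10-27

Gaps: 1, 2, 4, 1, 2 days — not constant, but cyclic with period 3.
The events fall on every Monday, Tuesday and Thursday.
Next Monday: 2003-10-27.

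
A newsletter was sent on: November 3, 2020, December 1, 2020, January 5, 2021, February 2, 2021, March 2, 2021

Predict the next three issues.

April 6, 2021; May 4, 2021; June 1, 2021

All dates are Tuesdays, 28, 35, 28, 28 days apart.
Specifically, the 1st Tuesday of each month.
April 2021 — 1st Tuesday is April 6, 2021.
May 2021 — 1st Tuesday is May 4, 2021.
June 2021 — 1st Tuesday is June 1, 2021.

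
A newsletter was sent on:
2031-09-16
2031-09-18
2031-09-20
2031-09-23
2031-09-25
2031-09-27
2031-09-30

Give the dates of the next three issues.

2031-10-02, 2031-10-04, 2031-10-07

Gaps: 2, 2, 3, 2, 2, 3 days — not constant, but cyclic with period 3.
The events fall on every Tuesday, Thursday and Saturday.
The following Thursday is 2031-10-02.
Next Saturday: 2031-10-04.
The following Tuesday is 2031-10-07.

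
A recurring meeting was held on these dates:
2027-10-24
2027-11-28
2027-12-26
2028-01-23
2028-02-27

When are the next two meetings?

All dates are Sundays, 35, 28, 28, 35 days apart.
Specifically, the 4th Sunday of each month.
March 2028 — 4th Sunday is 2028-03-26.
April 2028 — 4th Sunday is 2028-04-23.

2028-03-26, 2028-04-23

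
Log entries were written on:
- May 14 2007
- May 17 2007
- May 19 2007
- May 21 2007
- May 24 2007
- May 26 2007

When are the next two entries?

May 28 2007, May 31 2007

Gaps: 3, 2, 2, 3, 2 days — not constant, but cyclic with period 3.
The events fall on every Monday, Thursday and Saturday.
Next Monday: May 28 2007.
The following Thursday is May 31 2007.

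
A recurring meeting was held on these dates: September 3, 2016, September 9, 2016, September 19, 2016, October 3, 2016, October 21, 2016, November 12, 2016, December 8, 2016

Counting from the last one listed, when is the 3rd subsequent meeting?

Intervals are 6, 10, 14, 18, 22, 26 days — an arithmetic progression with common difference 4.
Next gap: 30 days. December 8, 2016 + 30 days = January 7, 2017.
Next gap: 34 days. January 7, 2017 + 34 days = February 10, 2017.
Next gap: 38 days. February 10, 2017 + 38 days = March 20, 2017.

March 20, 2017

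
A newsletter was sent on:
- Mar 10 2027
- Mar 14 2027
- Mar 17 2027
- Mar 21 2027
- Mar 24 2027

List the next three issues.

Mar 28 2027, Mar 31 2027, Apr 4 2027

Gaps: 4, 3, 4, 3 days — not constant, but cyclic with period 2.
The events fall on every Wednesday and Sunday.
Next Sunday: Mar 28 2027.
Next Wednesday: Mar 31 2027.
The following Sunday is Apr 4 2027.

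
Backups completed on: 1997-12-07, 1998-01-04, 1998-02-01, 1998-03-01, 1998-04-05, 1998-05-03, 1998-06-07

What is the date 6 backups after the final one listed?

Gaps: 28, 28, 28, 35, 28, 35 days — a mix of 28 and 35. Every date is a Sunday.
Each is the 1st Sunday of its month.
1st Sunday of July 1998: 1998-07-05.
1st Sunday of August 1998: 1998-08-02.
1st Sunday of September 1998: 1998-09-06.
1st Sunday of October 1998: 1998-10-04.
1st Sunday of November 1998: 1998-11-01.
1st Sunday of December 1998: 1998-12-06.

1998-12-06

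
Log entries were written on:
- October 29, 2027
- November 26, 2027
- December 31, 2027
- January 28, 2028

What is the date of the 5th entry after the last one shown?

June 30, 2028

Every date is a Friday; gaps 28, 35, 28 days.
Each is the last Friday of its month (at least one falls on the 29th or later, ruling out '4th Friday').
Last Friday of February 2028: February 25, 2028.
Last Friday of March 2028: March 31, 2028.
Last Friday of April 2028: April 28, 2028.
May 2028 ends with Friday May 26, 2028.
June 2028 ends with Friday June 30, 2028.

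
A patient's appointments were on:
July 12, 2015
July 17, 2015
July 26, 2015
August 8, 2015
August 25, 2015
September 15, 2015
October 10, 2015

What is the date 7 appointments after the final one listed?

Intervals are 5, 9, 13, 17, 21, 25 days — an arithmetic progression with common difference 4.
Next gap: 29 days. October 10, 2015 + 29 days = November 8, 2015.
Next gap: 33 days. November 8, 2015 + 33 days = December 11, 2015.
Next gap: 37 days. December 11, 2015 + 37 days = January 17, 2016.
Next gap: 41 days. January 17, 2016 + 41 days = February 27, 2016.
Next gap: 45 days. February 27, 2016 + 45 days = April 12, 2016.
Next gap: 49 days. April 12, 2016 + 49 days = May 31, 2016.
Next gap: 53 days. May 31, 2016 + 53 days = July 23, 2016.

July 23, 2016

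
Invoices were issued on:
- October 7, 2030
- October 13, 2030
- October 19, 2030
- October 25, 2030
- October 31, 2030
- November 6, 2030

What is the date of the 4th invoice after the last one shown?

November 30, 2030

Gaps between consecutive events: 6, 6, 6, 6, 6 days — a constant 6-day interval.
November 6, 2030 + 6 days = November 12, 2030.
November 12, 2030 + 6 days = November 18, 2030.
November 18, 2030 + 6 days = November 24, 2030.
November 24, 2030 + 6 days = November 30, 2030.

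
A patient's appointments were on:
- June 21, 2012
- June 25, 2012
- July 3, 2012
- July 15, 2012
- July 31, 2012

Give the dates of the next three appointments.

August 20, 2012; September 13, 2012; October 11, 2012

Intervals are 4, 8, 12, 16 days — an arithmetic progression with common difference 4.
Next gap: 20 days. July 31, 2012 + 20 days = August 20, 2012.
Next gap: 24 days. August 20, 2012 + 24 days = September 13, 2012.
Next gap: 28 days. September 13, 2012 + 28 days = October 11, 2012.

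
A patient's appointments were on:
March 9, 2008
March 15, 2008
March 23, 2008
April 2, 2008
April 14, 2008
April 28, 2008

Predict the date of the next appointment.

Gaps: 6, 8, 10, 12, 14 days — each gap is 2 larger than the previous one.
Next gap: 16 days. April 28, 2008 + 16 days = May 14, 2008.

May 14, 2008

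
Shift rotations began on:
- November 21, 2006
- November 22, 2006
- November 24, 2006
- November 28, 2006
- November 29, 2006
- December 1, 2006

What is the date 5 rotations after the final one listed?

December 13, 2006

The gap pattern 1, 2, 4, 1, 2 repeats every 3 events.
These are the Tuesdays, Wednesdays and Fridays of each week.
Next Tuesday: December 5, 2006.
Next Wednesday: December 6, 2006.
Next Friday: December 8, 2006.
The following Tuesday is December 12, 2006.
The following Wednesday is December 13, 2006.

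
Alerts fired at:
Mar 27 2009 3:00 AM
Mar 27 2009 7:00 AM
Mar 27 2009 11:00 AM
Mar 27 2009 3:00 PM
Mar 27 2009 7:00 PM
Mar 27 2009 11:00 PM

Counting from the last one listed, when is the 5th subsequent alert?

Gaps: 4, 4, 4, 4, 4 hours — each event is 4 hours after the previous one.
Mar 27 2009 11:00 PM + 4 h = Mar 28 2009 3:00 AM.
Mar 28 2009 3:00 AM + 4 h = Mar 28 2009 7:00 AM.
Mar 28 2009 7:00 AM + 4 h = Mar 28 2009 11:00 AM.
Mar 28 2009 11:00 AM + 4 h = Mar 28 2009 3:00 PM.
Mar 28 2009 3:00 PM + 4 h = Mar 28 2009 7:00 PM.

Mar 28 2009 7:00 PM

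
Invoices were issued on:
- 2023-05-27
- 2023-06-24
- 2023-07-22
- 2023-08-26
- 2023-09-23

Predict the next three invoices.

2023-10-28, 2023-11-25, 2023-12-23

These are Saturdays at 28- or 35-day spacing (28, 28, 35, 28).
The pattern: 4th Saturday of the month.
October 2023 — 4th Saturday is 2023-10-28.
November 2023 — 4th Saturday is 2023-11-25.
December 2023 — 4th Saturday is 2023-12-23.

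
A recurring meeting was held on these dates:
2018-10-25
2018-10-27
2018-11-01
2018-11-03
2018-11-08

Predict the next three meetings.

2018-11-10, 2018-11-15, 2018-11-17

Every event lands on a Thursday or Saturday (gaps cycle 2, 5, 2, 5).
So the schedule is: every Thursday and Saturday.
The following Saturday is 2018-11-10.
The following Thursday is 2018-11-15.
Next Saturday: 2018-11-17.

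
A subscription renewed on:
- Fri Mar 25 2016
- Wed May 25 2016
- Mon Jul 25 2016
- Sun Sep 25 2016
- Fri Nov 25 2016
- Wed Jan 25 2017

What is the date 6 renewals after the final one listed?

Thu Jan 25 2018

Gaps: 61, 61, 62, 61, 61 days — not constant. Every event is on the 25th of the month.
Pattern: the 25th of every 2 months.
Next: March 2017 → Sat Mar 25 2017.
Next: May 2017 → Thu May 25 2017.
Next: July 2017 → Tue Jul 25 2017.
September 2017: Mon Sep 25 2017.
Next: November 2017 → Sat Nov 25 2017.
January 2018: Thu Jan 25 2018.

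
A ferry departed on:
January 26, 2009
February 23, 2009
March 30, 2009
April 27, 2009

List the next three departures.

May 25, 2009; June 29, 2009; July 27, 2009

These are Mondays with 28, 35, 28-day gaps.
Each is the final Monday of its month — March 30, 2009 is past the 28th, so '4th Monday' doesn't fit.
May 2009 ends with Monday May 25, 2009.
Last Monday of June 2009: June 29, 2009.
Last Monday of July 2009: July 27, 2009.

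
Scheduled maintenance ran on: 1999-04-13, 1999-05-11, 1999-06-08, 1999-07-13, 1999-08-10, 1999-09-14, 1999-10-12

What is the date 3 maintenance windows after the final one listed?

2000-01-11

All dates are Tuesdays, 28, 28, 35, 28, 35, 28 days apart.
Specifically, the 2nd Tuesday of each month.
November 1999 — 2nd Tuesday is 1999-11-09.
2nd Tuesday of December 1999: 1999-12-14.
2nd Tuesday of January 2000: 2000-01-11.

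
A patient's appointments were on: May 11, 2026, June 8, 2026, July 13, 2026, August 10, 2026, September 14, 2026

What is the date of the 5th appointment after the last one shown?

Gaps: 28, 35, 28, 35 days — a mix of 28 and 35. Every date is a Monday.
Each is the 2nd Monday of its month.
October 2026 — 2nd Monday is October 12, 2026.
2nd Monday of November 2026: November 9, 2026.
December 2026 — 2nd Monday is December 14, 2026.
January 2027 — 2nd Monday is January 11, 2027.
2nd Monday of February 2027: February 8, 2027.

February 8, 2027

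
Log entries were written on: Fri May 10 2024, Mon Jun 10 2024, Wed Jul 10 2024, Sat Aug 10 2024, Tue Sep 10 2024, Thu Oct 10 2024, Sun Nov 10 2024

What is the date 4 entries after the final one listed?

Mon Mar 10 2025

Each date is the 10th; the gaps (31, 30, 31, 31, 30, 31) track the month lengths.
The rule is the 10th of each month.
December 2024: Tue Dec 10 2024.
January 2025: Fri Jan 10 2025.
February 2025: Mon Feb 10 2025.
March 2025: Mon Mar 10 2025.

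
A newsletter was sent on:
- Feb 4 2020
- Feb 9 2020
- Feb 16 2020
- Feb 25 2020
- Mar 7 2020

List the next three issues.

Mar 20 2020, Apr 4 2020, Apr 21 2020

Intervals are 5, 7, 9, 11 days — an arithmetic progression with common difference 2.
Next gap: 13 days. Mar 7 2020 + 13 days = Mar 20 2020.
Next gap: 15 days. Mar 20 2020 + 15 days = Apr 4 2020.
Next gap: 17 days. Apr 4 2020 + 17 days = Apr 21 2020.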